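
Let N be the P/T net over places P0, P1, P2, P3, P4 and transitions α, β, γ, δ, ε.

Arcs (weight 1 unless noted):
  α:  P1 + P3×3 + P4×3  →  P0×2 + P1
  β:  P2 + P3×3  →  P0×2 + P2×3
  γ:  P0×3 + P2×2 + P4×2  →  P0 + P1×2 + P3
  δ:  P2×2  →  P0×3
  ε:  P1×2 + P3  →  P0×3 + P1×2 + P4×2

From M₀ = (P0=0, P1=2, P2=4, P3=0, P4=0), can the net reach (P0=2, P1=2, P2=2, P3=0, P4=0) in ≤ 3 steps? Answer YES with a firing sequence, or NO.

depth 0: 1 marking
depth 1: 2 markings reached so far
depth 2: 3 markings reached so far
depth 3: 3 markings reached so far
(frontier empty at depth 3; search complete)
target is not among the 3 markings reachable within 3 steps

NO — not reachable within 3 firings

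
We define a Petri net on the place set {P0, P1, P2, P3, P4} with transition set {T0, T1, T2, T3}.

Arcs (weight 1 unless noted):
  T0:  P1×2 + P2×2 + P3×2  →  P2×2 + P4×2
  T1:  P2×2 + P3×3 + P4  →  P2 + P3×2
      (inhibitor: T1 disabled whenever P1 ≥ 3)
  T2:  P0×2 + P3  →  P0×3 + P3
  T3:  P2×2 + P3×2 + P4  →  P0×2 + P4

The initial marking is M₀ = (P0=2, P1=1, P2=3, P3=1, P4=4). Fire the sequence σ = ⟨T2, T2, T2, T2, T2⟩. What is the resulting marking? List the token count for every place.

(P0=7, P1=1, P2=3, P3=1, P4=4)

step 1: fire T2:  (P0=2, P1=1, P2=3, P3=1, P4=4) → (P0=3, P1=1, P2=3, P3=1, P4=4)
step 2: fire T2:  (P0=3, P1=1, P2=3, P3=1, P4=4) → (P0=4, P1=1, P2=3, P3=1, P4=4)
step 3: fire T2:  (P0=4, P1=1, P2=3, P3=1, P4=4) → (P0=5, P1=1, P2=3, P3=1, P4=4)
step 4: fire T2:  (P0=5, P1=1, P2=3, P3=1, P4=4) → (P0=6, P1=1, P2=3, P3=1, P4=4)
step 5: fire T2:  (P0=6, P1=1, P2=3, P3=1, P4=4) → (P0=7, P1=1, P2=3, P3=1, P4=4)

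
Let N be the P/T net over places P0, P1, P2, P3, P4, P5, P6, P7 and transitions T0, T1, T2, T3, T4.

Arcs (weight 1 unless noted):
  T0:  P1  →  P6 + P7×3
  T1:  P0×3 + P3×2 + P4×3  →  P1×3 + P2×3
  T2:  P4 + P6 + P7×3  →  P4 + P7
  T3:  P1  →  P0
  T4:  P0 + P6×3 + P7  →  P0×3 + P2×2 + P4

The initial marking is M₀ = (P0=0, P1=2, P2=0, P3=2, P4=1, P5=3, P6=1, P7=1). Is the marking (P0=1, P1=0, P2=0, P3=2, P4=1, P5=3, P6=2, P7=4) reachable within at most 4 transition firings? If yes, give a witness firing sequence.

YES — reachable via ⟨T0, T3⟩ (2 firings)

step 1: fire T0:  (P0=0, P1=2, P2=0, P3=2, P4=1, P5=3, P6=1, P7=1) → (P0=0, P1=1, P2=0, P3=2, P4=1, P5=3, P6=2, P7=4)
step 2: fire T3:  (P0=0, P1=1, P2=0, P3=2, P4=1, P5=3, P6=2, P7=4) → (P0=1, P1=0, P2=0, P3=2, P4=1, P5=3, P6=2, P7=4)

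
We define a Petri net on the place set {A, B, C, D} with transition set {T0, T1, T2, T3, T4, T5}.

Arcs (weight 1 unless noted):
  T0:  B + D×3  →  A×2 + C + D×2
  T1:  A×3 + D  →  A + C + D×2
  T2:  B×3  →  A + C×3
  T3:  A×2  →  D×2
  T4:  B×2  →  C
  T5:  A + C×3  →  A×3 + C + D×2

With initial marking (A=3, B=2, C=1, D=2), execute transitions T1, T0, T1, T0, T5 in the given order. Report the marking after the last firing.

step 1: fire T1:  (A=3, B=2, C=1, D=2) → (A=1, B=2, C=2, D=3)
step 2: fire T0:  (A=1, B=2, C=2, D=3) → (A=3, B=1, C=3, D=2)
step 3: fire T1:  (A=3, B=1, C=3, D=2) → (A=1, B=1, C=4, D=3)
step 4: fire T0:  (A=1, B=1, C=4, D=3) → (A=3, B=0, C=5, D=2)
step 5: fire T5:  (A=3, B=0, C=5, D=2) → (A=5, B=0, C=3, D=4)

(A=5, B=0, C=3, D=4)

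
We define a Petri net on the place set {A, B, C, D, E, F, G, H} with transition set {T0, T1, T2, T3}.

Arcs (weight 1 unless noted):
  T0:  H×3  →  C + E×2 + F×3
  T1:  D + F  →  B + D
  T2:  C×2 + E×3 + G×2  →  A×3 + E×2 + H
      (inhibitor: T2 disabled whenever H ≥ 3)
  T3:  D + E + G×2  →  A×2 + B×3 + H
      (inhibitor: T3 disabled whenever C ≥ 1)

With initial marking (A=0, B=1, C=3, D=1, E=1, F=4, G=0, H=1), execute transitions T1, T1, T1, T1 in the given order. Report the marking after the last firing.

step 1: fire T1:  (A=0, B=1, C=3, D=1, E=1, F=4, G=0, H=1) → (A=0, B=2, C=3, D=1, E=1, F=3, G=0, H=1)
step 2: fire T1:  (A=0, B=2, C=3, D=1, E=1, F=3, G=0, H=1) → (A=0, B=3, C=3, D=1, E=1, F=2, G=0, H=1)
step 3: fire T1:  (A=0, B=3, C=3, D=1, E=1, F=2, G=0, H=1) → (A=0, B=4, C=3, D=1, E=1, F=1, G=0, H=1)
step 4: fire T1:  (A=0, B=4, C=3, D=1, E=1, F=1, G=0, H=1) → (A=0, B=5, C=3, D=1, E=1, F=0, G=0, H=1)

(A=0, B=5, C=3, D=1, E=1, F=0, G=0, H=1)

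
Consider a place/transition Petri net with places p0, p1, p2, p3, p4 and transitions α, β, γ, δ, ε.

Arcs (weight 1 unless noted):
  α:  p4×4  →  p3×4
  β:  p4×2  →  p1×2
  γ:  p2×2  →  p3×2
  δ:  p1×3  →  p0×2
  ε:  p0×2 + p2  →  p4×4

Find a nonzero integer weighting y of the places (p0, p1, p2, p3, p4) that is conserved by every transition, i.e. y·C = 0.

Incidence matrix C (rows=places, cols=transitions):
        α    β    γ    δ    ε
   p0   0    0    0    2   -2
   p1   0    2    0   -3    0
   p2   0    0   -2    0   -1
   p3   4    0    2    0    0
   p4  -4   -2    0    0    4

Candidate y = [3, 2, 2, 2, 2]; check y·C column-wise:
  col α: 3·0 + 2·0 + 2·0 + 2·4 + 2·-4 = 0
  col β: 3·0 + 2·2 + 2·0 + 2·0 + 2·-2 = 0
  col γ: 3·0 + 2·0 + 2·-2 + 2·2 + 2·0 = 0
  col δ: 3·2 + 2·-3 + 2·0 + 2·0 + 2·0 = 0
  col ε: 3·-2 + 2·0 + 2·-1 + 2·0 + 2·4 = 0

y = (p0:3, p1:2, p2:2, p3:2, p4:2)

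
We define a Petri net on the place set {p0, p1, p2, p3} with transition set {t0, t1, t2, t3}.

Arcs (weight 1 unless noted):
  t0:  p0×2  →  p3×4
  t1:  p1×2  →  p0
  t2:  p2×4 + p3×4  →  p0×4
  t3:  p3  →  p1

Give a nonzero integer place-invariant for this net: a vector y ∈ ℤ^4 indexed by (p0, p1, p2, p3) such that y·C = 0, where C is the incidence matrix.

Incidence matrix C (rows=places, cols=transitions):
       t0   t1   t2   t3
   p0  -2    1    4    0
   p1   0   -2    0    1
   p2   0    0   -4    0
   p3   4    0   -4   -1

Candidate y = [2, 1, 1, 1]; check y·C column-wise:
  col t0: 2·-2 + 1·0 + 1·0 + 1·4 = 0
  col t1: 2·1 + 1·-2 + 1·0 + 1·0 = 0
  col t2: 2·4 + 1·0 + 1·-4 + 1·-4 = 0
  col t3: 2·0 + 1·1 + 1·0 + 1·-1 = 0

y = (p0:2, p1:1, p2:1, p3:1)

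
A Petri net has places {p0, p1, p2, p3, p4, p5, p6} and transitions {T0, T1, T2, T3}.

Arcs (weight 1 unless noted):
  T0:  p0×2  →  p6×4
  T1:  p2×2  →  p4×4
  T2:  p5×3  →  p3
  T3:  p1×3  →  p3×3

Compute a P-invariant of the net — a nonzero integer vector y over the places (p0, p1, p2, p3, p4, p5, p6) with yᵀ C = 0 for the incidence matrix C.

Incidence matrix C (rows=places, cols=transitions):
       T0   T1   T2   T3
   p0  -2    0    0    0
   p1   0    0    0   -3
   p2   0   -2    0    0
   p3   0    0    1    3
   p4   0    4    0    0
   p5   0    0   -3    0
   p6   4    0    0    0

Candidate y = [0, 0, 2, 0, 1, 0, 0]; check y·C column-wise:
  col T0: 0·-2 + 2·0 + 1·0 + 0·4 = 0
  col T1: 2·-2 + 1·4 = 0
  col T2: 2·0 + 0·1 + 1·0 + 0·-3 = 0
  col T3: 0·-3 + 2·0 + 0·3 + 1·0 = 0

y = (p0:0, p1:0, p2:2, p3:0, p4:1, p5:0, p6:0)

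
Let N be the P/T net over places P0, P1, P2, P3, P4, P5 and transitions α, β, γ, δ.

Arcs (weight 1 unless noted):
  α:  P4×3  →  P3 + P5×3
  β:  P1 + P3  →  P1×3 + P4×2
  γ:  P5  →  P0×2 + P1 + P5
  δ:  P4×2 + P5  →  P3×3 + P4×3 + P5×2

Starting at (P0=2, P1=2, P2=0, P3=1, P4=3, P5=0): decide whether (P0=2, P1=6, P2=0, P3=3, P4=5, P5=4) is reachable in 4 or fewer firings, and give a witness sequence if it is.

step 1: fire α:  (P0=2, P1=2, P2=0, P3=1, P4=3, P5=0) → (P0=2, P1=2, P2=0, P3=2, P4=0, P5=3)
step 2: fire β:  (P0=2, P1=2, P2=0, P3=2, P4=0, P5=3) → (P0=2, P1=4, P2=0, P3=1, P4=2, P5=3)
step 3: fire β:  (P0=2, P1=4, P2=0, P3=1, P4=2, P5=3) → (P0=2, P1=6, P2=0, P3=0, P4=4, P5=3)
step 4: fire δ:  (P0=2, P1=6, P2=0, P3=0, P4=4, P5=3) → (P0=2, P1=6, P2=0, P3=3, P4=5, P5=4)

YES — reachable via ⟨α, β, β, δ⟩ (4 firings)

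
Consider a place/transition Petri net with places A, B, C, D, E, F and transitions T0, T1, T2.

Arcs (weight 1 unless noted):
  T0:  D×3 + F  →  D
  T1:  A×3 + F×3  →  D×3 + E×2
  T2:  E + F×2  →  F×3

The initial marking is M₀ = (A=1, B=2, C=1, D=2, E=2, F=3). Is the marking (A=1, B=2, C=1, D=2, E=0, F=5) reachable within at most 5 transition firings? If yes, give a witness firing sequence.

YES — reachable via ⟨T2, T2⟩ (2 firings)

step 1: fire T2:  (A=1, B=2, C=1, D=2, E=2, F=3) → (A=1, B=2, C=1, D=2, E=1, F=4)
step 2: fire T2:  (A=1, B=2, C=1, D=2, E=1, F=4) → (A=1, B=2, C=1, D=2, E=0, F=5)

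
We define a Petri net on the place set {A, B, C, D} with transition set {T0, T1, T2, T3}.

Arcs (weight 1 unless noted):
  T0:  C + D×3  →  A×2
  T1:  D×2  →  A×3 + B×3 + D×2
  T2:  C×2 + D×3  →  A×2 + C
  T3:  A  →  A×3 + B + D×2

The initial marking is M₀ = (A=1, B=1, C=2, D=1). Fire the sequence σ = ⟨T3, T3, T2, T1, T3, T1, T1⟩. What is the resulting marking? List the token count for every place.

(A=18, B=13, C=1, D=4)

step 1: fire T3:  (A=1, B=1, C=2, D=1) → (A=3, B=2, C=2, D=3)
step 2: fire T3:  (A=3, B=2, C=2, D=3) → (A=5, B=3, C=2, D=5)
step 3: fire T2:  (A=5, B=3, C=2, D=5) → (A=7, B=3, C=1, D=2)
step 4: fire T1:  (A=7, B=3, C=1, D=2) → (A=10, B=6, C=1, D=2)
step 5: fire T3:  (A=10, B=6, C=1, D=2) → (A=12, B=7, C=1, D=4)
step 6: fire T1:  (A=12, B=7, C=1, D=4) → (A=15, B=10, C=1, D=4)
step 7: fire T1:  (A=15, B=10, C=1, D=4) → (A=18, B=13, C=1, D=4)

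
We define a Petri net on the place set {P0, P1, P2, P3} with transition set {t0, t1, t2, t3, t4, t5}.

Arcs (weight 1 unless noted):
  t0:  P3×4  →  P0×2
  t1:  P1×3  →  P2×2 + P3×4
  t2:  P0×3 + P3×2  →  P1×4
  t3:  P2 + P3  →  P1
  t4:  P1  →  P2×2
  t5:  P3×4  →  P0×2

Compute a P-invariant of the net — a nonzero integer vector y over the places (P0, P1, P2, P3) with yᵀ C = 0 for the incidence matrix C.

y = (P0:2, P1:2, P2:1, P3:1)

Incidence matrix C (rows=places, cols=transitions):
       t0   t1   t2   t3   t4   t5
   P0   2    0   -3    0    0    2
   P1   0   -3    4    1   -1    0
   P2   0    2    0   -1    2    0
   P3  -4    4   -2   -1    0   -4

Candidate y = [2, 2, 1, 1]; check y·C column-wise:
  col t0: 2·2 + 2·0 + 1·0 + 1·-4 = 0
  col t1: 2·0 + 2·-3 + 1·2 + 1·4 = 0
  col t2: 2·-3 + 2·4 + 1·0 + 1·-2 = 0
  col t3: 2·0 + 2·1 + 1·-1 + 1·-1 = 0
  col t4: 2·0 + 2·-1 + 1·2 + 1·0 = 0
  col t5: 2·2 + 2·0 + 1·0 + 1·-4 = 0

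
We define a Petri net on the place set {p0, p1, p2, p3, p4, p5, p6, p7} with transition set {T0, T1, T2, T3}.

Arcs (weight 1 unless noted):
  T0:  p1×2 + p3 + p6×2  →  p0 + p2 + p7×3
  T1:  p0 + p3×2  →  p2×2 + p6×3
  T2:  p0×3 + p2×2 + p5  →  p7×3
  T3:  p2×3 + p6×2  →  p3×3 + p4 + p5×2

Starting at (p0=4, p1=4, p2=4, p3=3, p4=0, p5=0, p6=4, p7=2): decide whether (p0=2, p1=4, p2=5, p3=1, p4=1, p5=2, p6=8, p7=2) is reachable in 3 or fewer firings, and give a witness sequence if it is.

NO — not reachable within 3 firings

depth 0: 1 marking
depth 1: 4 markings reached so far
depth 2: 8 markings reached so far
depth 3: 13 markings reached so far
target is not among the 13 markings reachable within 3 steps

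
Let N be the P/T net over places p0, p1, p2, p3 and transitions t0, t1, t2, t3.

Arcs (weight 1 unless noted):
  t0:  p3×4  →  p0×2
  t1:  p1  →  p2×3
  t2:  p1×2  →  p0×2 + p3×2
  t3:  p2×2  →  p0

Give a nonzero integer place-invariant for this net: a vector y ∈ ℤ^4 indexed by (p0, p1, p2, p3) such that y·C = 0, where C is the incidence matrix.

Incidence matrix C (rows=places, cols=transitions):
       t0   t1   t2   t3
   p0   2    0    2    1
   p1   0   -1   -2    0
   p2   0    3    0   -2
   p3  -4    0    2    0

Candidate y = [2, 3, 1, 1]; check y·C column-wise:
  col t0: 2·2 + 3·0 + 1·0 + 1·-4 = 0
  col t1: 2·0 + 3·-1 + 1·3 + 1·0 = 0
  col t2: 2·2 + 3·-2 + 1·0 + 1·2 = 0
  col t3: 2·1 + 3·0 + 1·-2 + 1·0 = 0

y = (p0:2, p1:3, p2:1, p3:1)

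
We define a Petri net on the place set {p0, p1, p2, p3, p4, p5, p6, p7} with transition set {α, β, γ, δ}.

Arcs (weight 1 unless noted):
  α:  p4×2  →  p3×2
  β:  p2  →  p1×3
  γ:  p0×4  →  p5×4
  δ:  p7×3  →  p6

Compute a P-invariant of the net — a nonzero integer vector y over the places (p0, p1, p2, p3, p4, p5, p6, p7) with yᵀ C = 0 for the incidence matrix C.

y = (p0:0, p1:1, p2:3, p3:0, p4:0, p5:0, p6:0, p7:0)

Incidence matrix C (rows=places, cols=transitions):
        α    β    γ    δ
   p0   0    0   -4    0
   p1   0    3    0    0
   p2   0   -1    0    0
   p3   2    0    0    0
   p4  -2    0    0    0
   p5   0    0    4    0
   p6   0    0    0    1
   p7   0    0    0   -3

Candidate y = [0, 1, 3, 0, 0, 0, 0, 0]; check y·C column-wise:
  col α: 1·0 + 3·0 + 0·2 + 0·-2 = 0
  col β: 1·3 + 3·-1 = 0
  col γ: 0·-4 + 1·0 + 3·0 + 0·4 = 0
  col δ: 1·0 + 3·0 + 0·1 + 0·-3 = 0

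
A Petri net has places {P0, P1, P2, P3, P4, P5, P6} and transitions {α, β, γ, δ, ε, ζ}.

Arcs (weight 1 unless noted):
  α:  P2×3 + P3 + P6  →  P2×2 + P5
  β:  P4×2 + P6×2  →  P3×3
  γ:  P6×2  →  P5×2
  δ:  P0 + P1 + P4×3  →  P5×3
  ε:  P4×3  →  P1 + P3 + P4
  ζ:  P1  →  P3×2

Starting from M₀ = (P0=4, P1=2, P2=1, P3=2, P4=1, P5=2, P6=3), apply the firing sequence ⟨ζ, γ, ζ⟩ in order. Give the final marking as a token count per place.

step 1: fire ζ:  (P0=4, P1=2, P2=1, P3=2, P4=1, P5=2, P6=3) → (P0=4, P1=1, P2=1, P3=4, P4=1, P5=2, P6=3)
step 2: fire γ:  (P0=4, P1=1, P2=1, P3=4, P4=1, P5=2, P6=3) → (P0=4, P1=1, P2=1, P3=4, P4=1, P5=4, P6=1)
step 3: fire ζ:  (P0=4, P1=1, P2=1, P3=4, P4=1, P5=4, P6=1) → (P0=4, P1=0, P2=1, P3=6, P4=1, P5=4, P6=1)

(P0=4, P1=0, P2=1, P3=6, P4=1, P5=4, P6=1)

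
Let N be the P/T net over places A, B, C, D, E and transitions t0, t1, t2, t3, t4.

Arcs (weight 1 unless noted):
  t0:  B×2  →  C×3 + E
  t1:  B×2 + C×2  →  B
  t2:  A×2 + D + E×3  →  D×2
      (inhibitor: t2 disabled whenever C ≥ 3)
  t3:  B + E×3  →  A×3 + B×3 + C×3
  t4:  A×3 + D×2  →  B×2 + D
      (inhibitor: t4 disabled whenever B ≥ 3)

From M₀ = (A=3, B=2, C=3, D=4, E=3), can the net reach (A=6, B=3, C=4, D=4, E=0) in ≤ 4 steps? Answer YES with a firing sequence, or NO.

YES — reachable via ⟨t1, t3⟩ (2 firings)

step 1: fire t1:  (A=3, B=2, C=3, D=4, E=3) → (A=3, B=1, C=1, D=4, E=3)
step 2: fire t3:  (A=3, B=1, C=1, D=4, E=3) → (A=6, B=3, C=4, D=4, E=0)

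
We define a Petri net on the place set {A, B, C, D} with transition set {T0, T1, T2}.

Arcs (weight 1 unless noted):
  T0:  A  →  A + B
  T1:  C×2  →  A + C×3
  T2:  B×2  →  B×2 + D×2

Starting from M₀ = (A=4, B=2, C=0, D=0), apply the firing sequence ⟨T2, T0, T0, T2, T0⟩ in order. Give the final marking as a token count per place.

(A=4, B=5, C=0, D=4)

step 1: fire T2:  (A=4, B=2, C=0, D=0) → (A=4, B=2, C=0, D=2)
step 2: fire T0:  (A=4, B=2, C=0, D=2) → (A=4, B=3, C=0, D=2)
step 3: fire T0:  (A=4, B=3, C=0, D=2) → (A=4, B=4, C=0, D=2)
step 4: fire T2:  (A=4, B=4, C=0, D=2) → (A=4, B=4, C=0, D=4)
step 5: fire T0:  (A=4, B=4, C=0, D=4) → (A=4, B=5, C=0, D=4)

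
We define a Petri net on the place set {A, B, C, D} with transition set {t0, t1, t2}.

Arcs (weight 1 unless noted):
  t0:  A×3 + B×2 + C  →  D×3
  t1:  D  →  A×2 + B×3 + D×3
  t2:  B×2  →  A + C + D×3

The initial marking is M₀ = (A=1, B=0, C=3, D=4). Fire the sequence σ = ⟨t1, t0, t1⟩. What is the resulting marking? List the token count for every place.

(A=2, B=4, C=2, D=11)

step 1: fire t1:  (A=1, B=0, C=3, D=4) → (A=3, B=3, C=3, D=6)
step 2: fire t0:  (A=3, B=3, C=3, D=6) → (A=0, B=1, C=2, D=9)
step 3: fire t1:  (A=0, B=1, C=2, D=9) → (A=2, B=4, C=2, D=11)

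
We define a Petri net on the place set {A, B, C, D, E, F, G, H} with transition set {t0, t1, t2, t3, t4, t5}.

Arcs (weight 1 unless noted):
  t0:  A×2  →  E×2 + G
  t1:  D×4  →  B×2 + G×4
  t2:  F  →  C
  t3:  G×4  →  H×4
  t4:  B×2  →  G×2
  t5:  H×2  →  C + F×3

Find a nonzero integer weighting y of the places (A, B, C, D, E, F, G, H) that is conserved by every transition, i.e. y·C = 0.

y = (A:1, B:0, C:0, D:0, E:1, F:0, G:0, H:0)

Incidence matrix C (rows=places, cols=transitions):
       t0   t1   t2   t3   t4   t5
    A  -2    0    0    0    0    0
    B   0    2    0    0   -2    0
    C   0    0    1    0    0    1
    D   0   -4    0    0    0    0
    E   2    0    0    0    0    0
    F   0    0   -1    0    0    3
    G   1    4    0   -4    2    0
    H   0    0    0    4    0   -2

Candidate y = [1, 0, 0, 0, 1, 0, 0, 0]; check y·C column-wise:
  col t0: 1·-2 + 1·2 + 0·1 = 0
  col t1: 1·0 + 0·2 + 0·-4 + 1·0 + 0·4 = 0
  col t2: 1·0 + 0·1 + 1·0 + 0·-1 = 0
  col t3: 1·0 + 1·0 + 0·-4 + 0·4 = 0
  col t4: 1·0 + 0·-2 + 1·0 + 0·2 = 0
  col t5: 1·0 + 0·1 + 1·0 + 0·3 + 0·-2 = 0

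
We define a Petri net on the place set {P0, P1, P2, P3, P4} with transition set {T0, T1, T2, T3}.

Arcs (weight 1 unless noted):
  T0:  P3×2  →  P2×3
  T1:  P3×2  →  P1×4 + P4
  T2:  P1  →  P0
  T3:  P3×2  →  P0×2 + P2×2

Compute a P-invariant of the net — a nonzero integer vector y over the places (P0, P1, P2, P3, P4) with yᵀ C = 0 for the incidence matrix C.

Incidence matrix C (rows=places, cols=transitions):
       T0   T1   T2   T3
   P0   0    0    1    2
   P1   0    4   -1    0
   P2   3    0    0    2
   P3  -2   -2    0   -2
   P4   0    1    0    0

Candidate y = [1, 1, 2, 3, 2]; check y·C column-wise:
  col T0: 1·0 + 1·0 + 2·3 + 3·-2 + 2·0 = 0
  col T1: 1·0 + 1·4 + 2·0 + 3·-2 + 2·1 = 0
  col T2: 1·1 + 1·-1 + 2·0 + 3·0 + 2·0 = 0
  col T3: 1·2 + 1·0 + 2·2 + 3·-2 + 2·0 = 0

y = (P0:1, P1:1, P2:2, P3:3, P4:2)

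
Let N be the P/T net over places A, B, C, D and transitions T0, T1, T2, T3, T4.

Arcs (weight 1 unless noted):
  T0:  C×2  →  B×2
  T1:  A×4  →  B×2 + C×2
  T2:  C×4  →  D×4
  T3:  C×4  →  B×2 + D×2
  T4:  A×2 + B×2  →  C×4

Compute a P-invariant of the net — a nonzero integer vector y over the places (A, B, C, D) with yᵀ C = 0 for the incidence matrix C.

Incidence matrix C (rows=places, cols=transitions):
       T0   T1   T2   T3   T4
    A   0   -4    0    0   -2
    B   2    2    0    2   -2
    C  -2    2   -4   -4    4
    D   0    0    4    2    0

Candidate y = [1, 1, 1, 1]; check y·C column-wise:
  col T0: 1·0 + 1·2 + 1·-2 + 1·0 = 0
  col T1: 1·-4 + 1·2 + 1·2 + 1·0 = 0
  col T2: 1·0 + 1·0 + 1·-4 + 1·4 = 0
  col T3: 1·0 + 1·2 + 1·-4 + 1·2 = 0
  col T4: 1·-2 + 1·-2 + 1·4 + 1·0 = 0

y = (A:1, B:1, C:1, D:1)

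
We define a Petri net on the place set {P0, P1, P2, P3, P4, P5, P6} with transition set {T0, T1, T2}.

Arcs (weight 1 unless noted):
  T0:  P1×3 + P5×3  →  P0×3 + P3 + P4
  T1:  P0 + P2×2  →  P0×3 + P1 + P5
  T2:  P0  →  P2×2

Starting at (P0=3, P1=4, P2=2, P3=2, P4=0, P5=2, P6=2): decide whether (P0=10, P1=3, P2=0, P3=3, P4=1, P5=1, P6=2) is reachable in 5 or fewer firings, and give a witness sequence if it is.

depth 0: 1 marking
depth 1: 3 markings reached so far
depth 2: 6 markings reached so far
depth 3: 10 markings reached so far
depth 4: 14 markings reached so far
depth 5: 19 markings reached so far
target is not among the 19 markings reachable within 5 steps

NO — not reachable within 5 firings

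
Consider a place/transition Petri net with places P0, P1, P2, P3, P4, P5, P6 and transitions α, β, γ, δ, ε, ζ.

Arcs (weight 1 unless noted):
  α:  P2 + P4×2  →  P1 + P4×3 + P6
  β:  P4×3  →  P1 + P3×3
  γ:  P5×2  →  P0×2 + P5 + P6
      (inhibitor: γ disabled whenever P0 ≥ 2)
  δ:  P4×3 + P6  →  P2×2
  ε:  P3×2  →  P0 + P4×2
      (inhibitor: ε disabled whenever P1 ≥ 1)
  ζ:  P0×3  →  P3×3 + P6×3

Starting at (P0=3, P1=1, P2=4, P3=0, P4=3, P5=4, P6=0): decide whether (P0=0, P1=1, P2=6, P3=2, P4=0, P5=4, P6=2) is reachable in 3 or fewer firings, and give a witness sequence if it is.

NO — not reachable within 3 firings

depth 0: 1 marking
depth 1: 4 markings reached so far
depth 2: 11 markings reached so far
depth 3: 20 markings reached so far
target is not among the 20 markings reachable within 3 steps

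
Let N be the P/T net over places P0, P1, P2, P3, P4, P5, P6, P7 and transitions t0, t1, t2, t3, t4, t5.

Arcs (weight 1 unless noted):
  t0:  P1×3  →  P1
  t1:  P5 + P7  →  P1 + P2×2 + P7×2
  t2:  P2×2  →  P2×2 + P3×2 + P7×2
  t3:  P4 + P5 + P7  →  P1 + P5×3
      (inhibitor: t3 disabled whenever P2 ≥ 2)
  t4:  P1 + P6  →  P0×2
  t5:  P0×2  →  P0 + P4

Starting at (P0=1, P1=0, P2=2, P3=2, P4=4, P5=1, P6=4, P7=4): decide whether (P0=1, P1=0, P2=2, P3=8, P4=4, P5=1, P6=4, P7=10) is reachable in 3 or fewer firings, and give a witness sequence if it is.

step 1: fire t2:  (P0=1, P1=0, P2=2, P3=2, P4=4, P5=1, P6=4, P7=4) → (P0=1, P1=0, P2=2, P3=4, P4=4, P5=1, P6=4, P7=6)
step 2: fire t2:  (P0=1, P1=0, P2=2, P3=4, P4=4, P5=1, P6=4, P7=6) → (P0=1, P1=0, P2=2, P3=6, P4=4, P5=1, P6=4, P7=8)
step 3: fire t2:  (P0=1, P1=0, P2=2, P3=6, P4=4, P5=1, P6=4, P7=8) → (P0=1, P1=0, P2=2, P3=8, P4=4, P5=1, P6=4, P7=10)

YES — reachable via ⟨t2, t2, t2⟩ (3 firings)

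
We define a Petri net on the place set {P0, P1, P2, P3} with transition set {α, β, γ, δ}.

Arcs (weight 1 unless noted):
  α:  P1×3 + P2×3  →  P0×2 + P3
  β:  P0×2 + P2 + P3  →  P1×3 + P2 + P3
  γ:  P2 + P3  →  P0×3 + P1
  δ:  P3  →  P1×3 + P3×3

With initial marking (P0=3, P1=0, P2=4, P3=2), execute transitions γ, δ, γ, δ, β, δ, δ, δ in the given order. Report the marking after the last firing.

step 1: fire γ:  (P0=3, P1=0, P2=4, P3=2) → (P0=6, P1=1, P2=3, P3=1)
step 2: fire δ:  (P0=6, P1=1, P2=3, P3=1) → (P0=6, P1=4, P2=3, P3=3)
step 3: fire γ:  (P0=6, P1=4, P2=3, P3=3) → (P0=9, P1=5, P2=2, P3=2)
step 4: fire δ:  (P0=9, P1=5, P2=2, P3=2) → (P0=9, P1=8, P2=2, P3=4)
step 5: fire β:  (P0=9, P1=8, P2=2, P3=4) → (P0=7, P1=11, P2=2, P3=4)
step 6: fire δ:  (P0=7, P1=11, P2=2, P3=4) → (P0=7, P1=14, P2=2, P3=6)
step 7: fire δ:  (P0=7, P1=14, P2=2, P3=6) → (P0=7, P1=17, P2=2, P3=8)
step 8: fire δ:  (P0=7, P1=17, P2=2, P3=8) → (P0=7, P1=20, P2=2, P3=10)

(P0=7, P1=20, P2=2, P3=10)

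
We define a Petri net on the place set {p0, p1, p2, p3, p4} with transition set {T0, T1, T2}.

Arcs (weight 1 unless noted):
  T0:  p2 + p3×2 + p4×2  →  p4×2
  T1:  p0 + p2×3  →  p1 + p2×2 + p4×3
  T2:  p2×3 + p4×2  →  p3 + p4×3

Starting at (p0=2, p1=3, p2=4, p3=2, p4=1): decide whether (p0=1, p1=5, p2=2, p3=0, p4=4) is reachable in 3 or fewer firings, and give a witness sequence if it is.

NO — not reachable within 3 firings

depth 0: 1 marking
depth 1: 2 markings reached so far
depth 2: 5 markings reached so far
depth 3: 6 markings reached so far
target is not among the 6 markings reachable within 3 steps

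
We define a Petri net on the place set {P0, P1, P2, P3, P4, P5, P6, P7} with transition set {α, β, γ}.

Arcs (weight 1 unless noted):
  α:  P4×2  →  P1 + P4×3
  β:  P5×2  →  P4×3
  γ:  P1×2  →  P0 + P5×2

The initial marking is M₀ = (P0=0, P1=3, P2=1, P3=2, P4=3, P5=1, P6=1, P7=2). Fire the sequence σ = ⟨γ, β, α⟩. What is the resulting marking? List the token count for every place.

step 1: fire γ:  (P0=0, P1=3, P2=1, P3=2, P4=3, P5=1, P6=1, P7=2) → (P0=1, P1=1, P2=1, P3=2, P4=3, P5=3, P6=1, P7=2)
step 2: fire β:  (P0=1, P1=1, P2=1, P3=2, P4=3, P5=3, P6=1, P7=2) → (P0=1, P1=1, P2=1, P3=2, P4=6, P5=1, P6=1, P7=2)
step 3: fire α:  (P0=1, P1=1, P2=1, P3=2, P4=6, P5=1, P6=1, P7=2) → (P0=1, P1=2, P2=1, P3=2, P4=7, P5=1, P6=1, P7=2)

(P0=1, P1=2, P2=1, P3=2, P4=7, P5=1, P6=1, P7=2)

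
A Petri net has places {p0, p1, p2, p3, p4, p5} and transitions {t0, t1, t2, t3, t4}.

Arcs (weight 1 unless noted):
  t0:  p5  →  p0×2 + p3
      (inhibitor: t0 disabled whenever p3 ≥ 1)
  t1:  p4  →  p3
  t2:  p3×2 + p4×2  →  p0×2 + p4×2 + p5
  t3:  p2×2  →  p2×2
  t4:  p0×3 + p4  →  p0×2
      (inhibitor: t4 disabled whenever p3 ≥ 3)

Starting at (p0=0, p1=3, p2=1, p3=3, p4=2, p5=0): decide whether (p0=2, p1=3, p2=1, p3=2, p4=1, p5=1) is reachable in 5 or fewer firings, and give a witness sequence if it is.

step 1: fire t2:  (p0=0, p1=3, p2=1, p3=3, p4=2, p5=0) → (p0=2, p1=3, p2=1, p3=1, p4=2, p5=1)
step 2: fire t1:  (p0=2, p1=3, p2=1, p3=1, p4=2, p5=1) → (p0=2, p1=3, p2=1, p3=2, p4=1, p5=1)

YES — reachable via ⟨t2, t1⟩ (2 firings)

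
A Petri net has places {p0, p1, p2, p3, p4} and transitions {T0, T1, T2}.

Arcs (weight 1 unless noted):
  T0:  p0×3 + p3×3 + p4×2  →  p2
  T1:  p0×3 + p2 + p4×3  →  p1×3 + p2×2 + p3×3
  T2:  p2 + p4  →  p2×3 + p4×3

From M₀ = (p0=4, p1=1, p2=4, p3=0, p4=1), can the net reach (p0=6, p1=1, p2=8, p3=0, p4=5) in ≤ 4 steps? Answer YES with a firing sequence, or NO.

NO — not reachable within 4 firings

depth 0: 1 marking
depth 1: 2 markings reached so far
depth 2: 4 markings reached so far
depth 3: 6 markings reached so far
depth 4: 8 markings reached so far
target is not among the 8 markings reachable within 4 steps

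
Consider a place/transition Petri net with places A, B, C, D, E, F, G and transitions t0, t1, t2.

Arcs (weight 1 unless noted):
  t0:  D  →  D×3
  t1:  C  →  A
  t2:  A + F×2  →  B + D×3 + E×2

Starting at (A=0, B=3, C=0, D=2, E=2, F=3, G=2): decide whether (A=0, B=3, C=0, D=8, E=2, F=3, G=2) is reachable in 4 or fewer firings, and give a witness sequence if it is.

step 1: fire t0:  (A=0, B=3, C=0, D=2, E=2, F=3, G=2) → (A=0, B=3, C=0, D=4, E=2, F=3, G=2)
step 2: fire t0:  (A=0, B=3, C=0, D=4, E=2, F=3, G=2) → (A=0, B=3, C=0, D=6, E=2, F=3, G=2)
step 3: fire t0:  (A=0, B=3, C=0, D=6, E=2, F=3, G=2) → (A=0, B=3, C=0, D=8, E=2, F=3, G=2)

YES — reachable via ⟨t0, t0, t0⟩ (3 firings)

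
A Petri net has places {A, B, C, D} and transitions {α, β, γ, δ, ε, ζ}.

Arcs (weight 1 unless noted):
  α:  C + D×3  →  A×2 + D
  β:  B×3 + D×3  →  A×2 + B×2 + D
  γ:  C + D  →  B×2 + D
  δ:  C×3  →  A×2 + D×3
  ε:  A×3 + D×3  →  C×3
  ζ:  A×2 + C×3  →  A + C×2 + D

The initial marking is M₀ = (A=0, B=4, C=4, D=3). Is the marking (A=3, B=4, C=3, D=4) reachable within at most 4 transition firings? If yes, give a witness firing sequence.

NO — not reachable within 4 firings

depth 0: 1 marking
depth 1: 5 markings reached so far
depth 2: 13 markings reached so far
depth 3: 24 markings reached so far
depth 4: 36 markings reached so far
target is not among the 36 markings reachable within 4 steps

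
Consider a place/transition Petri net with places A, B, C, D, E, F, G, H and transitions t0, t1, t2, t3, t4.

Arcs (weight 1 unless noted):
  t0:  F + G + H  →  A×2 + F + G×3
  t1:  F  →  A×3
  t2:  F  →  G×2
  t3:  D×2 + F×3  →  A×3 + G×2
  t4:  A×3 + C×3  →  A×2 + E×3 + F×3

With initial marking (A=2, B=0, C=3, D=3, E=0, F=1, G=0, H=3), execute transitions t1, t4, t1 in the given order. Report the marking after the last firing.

(A=7, B=0, C=0, D=3, E=3, F=2, G=0, H=3)

step 1: fire t1:  (A=2, B=0, C=3, D=3, E=0, F=1, G=0, H=3) → (A=5, B=0, C=3, D=3, E=0, F=0, G=0, H=3)
step 2: fire t4:  (A=5, B=0, C=3, D=3, E=0, F=0, G=0, H=3) → (A=4, B=0, C=0, D=3, E=3, F=3, G=0, H=3)
step 3: fire t1:  (A=4, B=0, C=0, D=3, E=3, F=3, G=0, H=3) → (A=7, B=0, C=0, D=3, E=3, F=2, G=0, H=3)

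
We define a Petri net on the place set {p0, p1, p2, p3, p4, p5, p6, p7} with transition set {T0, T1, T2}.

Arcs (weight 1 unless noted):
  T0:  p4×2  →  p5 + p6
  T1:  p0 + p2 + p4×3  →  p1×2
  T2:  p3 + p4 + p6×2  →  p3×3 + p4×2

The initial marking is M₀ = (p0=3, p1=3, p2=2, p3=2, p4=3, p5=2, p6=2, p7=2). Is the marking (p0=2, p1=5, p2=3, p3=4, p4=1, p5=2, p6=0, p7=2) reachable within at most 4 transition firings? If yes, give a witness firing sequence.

NO — not reachable within 4 firings

depth 0: 1 marking
depth 1: 4 markings reached so far
depth 2: 6 markings reached so far
depth 3: 7 markings reached so far
depth 4: 7 markings reached so far
(frontier empty at depth 4; search complete)
target is not among the 7 markings reachable within 4 steps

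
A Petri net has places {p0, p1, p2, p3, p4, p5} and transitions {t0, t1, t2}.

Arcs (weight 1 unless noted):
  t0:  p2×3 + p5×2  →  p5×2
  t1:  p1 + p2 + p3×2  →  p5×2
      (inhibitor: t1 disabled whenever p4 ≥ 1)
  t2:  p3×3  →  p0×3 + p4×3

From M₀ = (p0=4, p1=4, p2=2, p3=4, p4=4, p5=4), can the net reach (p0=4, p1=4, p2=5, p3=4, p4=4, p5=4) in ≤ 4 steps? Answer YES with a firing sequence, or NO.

NO — not reachable within 4 firings

depth 0: 1 marking
depth 1: 2 markings reached so far
depth 2: 2 markings reached so far
(frontier empty at depth 2; search complete)
target is not among the 2 markings reachable within 4 steps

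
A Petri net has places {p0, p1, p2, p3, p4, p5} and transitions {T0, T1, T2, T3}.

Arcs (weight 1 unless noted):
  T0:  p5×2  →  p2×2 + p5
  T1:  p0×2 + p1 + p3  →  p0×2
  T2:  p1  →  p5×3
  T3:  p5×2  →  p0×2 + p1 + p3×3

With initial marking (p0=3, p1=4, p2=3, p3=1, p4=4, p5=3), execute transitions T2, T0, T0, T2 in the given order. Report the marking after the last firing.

(p0=3, p1=2, p2=7, p3=1, p4=4, p5=7)

step 1: fire T2:  (p0=3, p1=4, p2=3, p3=1, p4=4, p5=3) → (p0=3, p1=3, p2=3, p3=1, p4=4, p5=6)
step 2: fire T0:  (p0=3, p1=3, p2=3, p3=1, p4=4, p5=6) → (p0=3, p1=3, p2=5, p3=1, p4=4, p5=5)
step 3: fire T0:  (p0=3, p1=3, p2=5, p3=1, p4=4, p5=5) → (p0=3, p1=3, p2=7, p3=1, p4=4, p5=4)
step 4: fire T2:  (p0=3, p1=3, p2=7, p3=1, p4=4, p5=4) → (p0=3, p1=2, p2=7, p3=1, p4=4, p5=7)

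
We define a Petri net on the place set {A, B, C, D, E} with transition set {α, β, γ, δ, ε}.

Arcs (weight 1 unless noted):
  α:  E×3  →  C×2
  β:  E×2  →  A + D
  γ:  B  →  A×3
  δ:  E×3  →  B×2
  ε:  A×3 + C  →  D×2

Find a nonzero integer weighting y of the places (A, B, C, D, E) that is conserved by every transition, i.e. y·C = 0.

y = (A:1, B:3, C:3, D:3, E:2)

Incidence matrix C (rows=places, cols=transitions):
        α    β    γ    δ    ε
    A   0    1    3    0   -3
    B   0    0   -1    2    0
    C   2    0    0    0   -1
    D   0    1    0    0    2
    E  -3   -2    0   -3    0

Candidate y = [1, 3, 3, 3, 2]; check y·C column-wise:
  col α: 1·0 + 3·0 + 3·2 + 3·0 + 2·-3 = 0
  col β: 1·1 + 3·0 + 3·0 + 3·1 + 2·-2 = 0
  col γ: 1·3 + 3·-1 + 3·0 + 3·0 + 2·0 = 0
  col δ: 1·0 + 3·2 + 3·0 + 3·0 + 2·-3 = 0
  col ε: 1·-3 + 3·0 + 3·-1 + 3·2 + 2·0 = 0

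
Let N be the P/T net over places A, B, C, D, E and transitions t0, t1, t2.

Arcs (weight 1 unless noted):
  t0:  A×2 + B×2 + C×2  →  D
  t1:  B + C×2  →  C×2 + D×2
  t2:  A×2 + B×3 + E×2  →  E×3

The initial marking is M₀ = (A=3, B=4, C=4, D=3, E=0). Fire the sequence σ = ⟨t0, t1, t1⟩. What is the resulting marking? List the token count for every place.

step 1: fire t0:  (A=3, B=4, C=4, D=3, E=0) → (A=1, B=2, C=2, D=4, E=0)
step 2: fire t1:  (A=1, B=2, C=2, D=4, E=0) → (A=1, B=1, C=2, D=6, E=0)
step 3: fire t1:  (A=1, B=1, C=2, D=6, E=0) → (A=1, B=0, C=2, D=8, E=0)

(A=1, B=0, C=2, D=8, E=0)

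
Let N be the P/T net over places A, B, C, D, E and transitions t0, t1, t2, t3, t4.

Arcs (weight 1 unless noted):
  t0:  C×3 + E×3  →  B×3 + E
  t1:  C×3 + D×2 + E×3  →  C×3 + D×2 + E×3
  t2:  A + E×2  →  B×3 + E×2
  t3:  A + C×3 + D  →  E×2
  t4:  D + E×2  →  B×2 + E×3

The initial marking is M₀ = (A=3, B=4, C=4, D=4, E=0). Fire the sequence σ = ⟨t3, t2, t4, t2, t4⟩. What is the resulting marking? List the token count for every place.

step 1: fire t3:  (A=3, B=4, C=4, D=4, E=0) → (A=2, B=4, C=1, D=3, E=2)
step 2: fire t2:  (A=2, B=4, C=1, D=3, E=2) → (A=1, B=7, C=1, D=3, E=2)
step 3: fire t4:  (A=1, B=7, C=1, D=3, E=2) → (A=1, B=9, C=1, D=2, E=3)
step 4: fire t2:  (A=1, B=9, C=1, D=2, E=3) → (A=0, B=12, C=1, D=2, E=3)
step 5: fire t4:  (A=0, B=12, C=1, D=2, E=3) → (A=0, B=14, C=1, D=1, E=4)

(A=0, B=14, C=1, D=1, E=4)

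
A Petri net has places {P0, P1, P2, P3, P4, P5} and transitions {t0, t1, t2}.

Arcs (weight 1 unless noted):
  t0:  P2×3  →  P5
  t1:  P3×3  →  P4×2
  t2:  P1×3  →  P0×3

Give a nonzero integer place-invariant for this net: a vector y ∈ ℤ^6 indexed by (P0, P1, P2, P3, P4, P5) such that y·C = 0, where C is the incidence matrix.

y = (P0:1, P1:1, P2:0, P3:0, P4:0, P5:0)

Incidence matrix C (rows=places, cols=transitions):
       t0   t1   t2
   P0   0    0    3
   P1   0    0   -3
   P2  -3    0    0
   P3   0   -3    0
   P4   0    2    0
   P5   1    0    0

Candidate y = [1, 1, 0, 0, 0, 0]; check y·C column-wise:
  col t0: 1·0 + 1·0 + 0·-3 + 0·1 = 0
  col t1: 1·0 + 1·0 + 0·-3 + 0·2 = 0
  col t2: 1·3 + 1·-3 = 0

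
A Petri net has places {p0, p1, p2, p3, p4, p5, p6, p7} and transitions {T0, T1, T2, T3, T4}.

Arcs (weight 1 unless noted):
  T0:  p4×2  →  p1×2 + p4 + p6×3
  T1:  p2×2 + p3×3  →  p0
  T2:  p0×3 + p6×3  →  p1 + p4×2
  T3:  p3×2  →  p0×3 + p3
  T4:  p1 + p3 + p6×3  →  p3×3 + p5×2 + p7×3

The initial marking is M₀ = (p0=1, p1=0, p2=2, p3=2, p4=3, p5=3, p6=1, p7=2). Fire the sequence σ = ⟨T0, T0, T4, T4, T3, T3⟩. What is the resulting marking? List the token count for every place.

(p0=7, p1=2, p2=2, p3=4, p4=1, p5=7, p6=1, p7=8)

step 1: fire T0:  (p0=1, p1=0, p2=2, p3=2, p4=3, p5=3, p6=1, p7=2) → (p0=1, p1=2, p2=2, p3=2, p4=2, p5=3, p6=4, p7=2)
step 2: fire T0:  (p0=1, p1=2, p2=2, p3=2, p4=2, p5=3, p6=4, p7=2) → (p0=1, p1=4, p2=2, p3=2, p4=1, p5=3, p6=7, p7=2)
step 3: fire T4:  (p0=1, p1=4, p2=2, p3=2, p4=1, p5=3, p6=7, p7=2) → (p0=1, p1=3, p2=2, p3=4, p4=1, p5=5, p6=4, p7=5)
step 4: fire T4:  (p0=1, p1=3, p2=2, p3=4, p4=1, p5=5, p6=4, p7=5) → (p0=1, p1=2, p2=2, p3=6, p4=1, p5=7, p6=1, p7=8)
step 5: fire T3:  (p0=1, p1=2, p2=2, p3=6, p4=1, p5=7, p6=1, p7=8) → (p0=4, p1=2, p2=2, p3=5, p4=1, p5=7, p6=1, p7=8)
step 6: fire T3:  (p0=4, p1=2, p2=2, p3=5, p4=1, p5=7, p6=1, p7=8) → (p0=7, p1=2, p2=2, p3=4, p4=1, p5=7, p6=1, p7=8)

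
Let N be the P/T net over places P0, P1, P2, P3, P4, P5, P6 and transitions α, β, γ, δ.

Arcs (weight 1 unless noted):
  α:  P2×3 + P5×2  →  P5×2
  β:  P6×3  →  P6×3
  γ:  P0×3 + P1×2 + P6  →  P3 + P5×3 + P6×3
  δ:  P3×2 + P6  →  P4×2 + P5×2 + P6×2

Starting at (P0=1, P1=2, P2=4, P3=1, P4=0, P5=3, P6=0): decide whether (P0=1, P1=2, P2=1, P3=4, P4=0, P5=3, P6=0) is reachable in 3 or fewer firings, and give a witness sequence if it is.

depth 0: 1 marking
depth 1: 2 markings reached so far
depth 2: 2 markings reached so far
(frontier empty at depth 2; search complete)
target is not among the 2 markings reachable within 3 steps

NO — not reachable within 3 firings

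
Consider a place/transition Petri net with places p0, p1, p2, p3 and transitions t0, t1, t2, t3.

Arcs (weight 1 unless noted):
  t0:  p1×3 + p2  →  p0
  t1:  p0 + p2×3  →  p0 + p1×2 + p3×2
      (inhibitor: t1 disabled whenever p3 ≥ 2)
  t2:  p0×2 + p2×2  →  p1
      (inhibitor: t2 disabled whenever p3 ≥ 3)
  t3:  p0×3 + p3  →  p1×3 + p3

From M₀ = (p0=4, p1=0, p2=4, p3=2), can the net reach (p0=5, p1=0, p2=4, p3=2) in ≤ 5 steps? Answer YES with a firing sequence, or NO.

NO — not reachable within 5 firings

depth 0: 1 marking
depth 1: 3 markings reached so far
depth 2: 5 markings reached so far
depth 3: 6 markings reached so far
depth 4: 6 markings reached so far
(frontier empty at depth 4; search complete)
target is not among the 6 markings reachable within 5 steps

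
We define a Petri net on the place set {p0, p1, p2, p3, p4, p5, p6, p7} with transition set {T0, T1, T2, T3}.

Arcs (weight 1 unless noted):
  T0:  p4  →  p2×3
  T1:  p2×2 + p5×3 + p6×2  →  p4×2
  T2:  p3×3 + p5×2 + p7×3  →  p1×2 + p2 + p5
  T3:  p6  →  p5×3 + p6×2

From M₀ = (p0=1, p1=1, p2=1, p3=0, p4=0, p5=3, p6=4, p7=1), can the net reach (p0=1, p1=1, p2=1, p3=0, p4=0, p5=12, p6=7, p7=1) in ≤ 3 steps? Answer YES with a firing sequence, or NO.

step 1: fire T3:  (p0=1, p1=1, p2=1, p3=0, p4=0, p5=3, p6=4, p7=1) → (p0=1, p1=1, p2=1, p3=0, p4=0, p5=6, p6=5, p7=1)
step 2: fire T3:  (p0=1, p1=1, p2=1, p3=0, p4=0, p5=6, p6=5, p7=1) → (p0=1, p1=1, p2=1, p3=0, p4=0, p5=9, p6=6, p7=1)
step 3: fire T3:  (p0=1, p1=1, p2=1, p3=0, p4=0, p5=9, p6=6, p7=1) → (p0=1, p1=1, p2=1, p3=0, p4=0, p5=12, p6=7, p7=1)

YES — reachable via ⟨T3, T3, T3⟩ (3 firings)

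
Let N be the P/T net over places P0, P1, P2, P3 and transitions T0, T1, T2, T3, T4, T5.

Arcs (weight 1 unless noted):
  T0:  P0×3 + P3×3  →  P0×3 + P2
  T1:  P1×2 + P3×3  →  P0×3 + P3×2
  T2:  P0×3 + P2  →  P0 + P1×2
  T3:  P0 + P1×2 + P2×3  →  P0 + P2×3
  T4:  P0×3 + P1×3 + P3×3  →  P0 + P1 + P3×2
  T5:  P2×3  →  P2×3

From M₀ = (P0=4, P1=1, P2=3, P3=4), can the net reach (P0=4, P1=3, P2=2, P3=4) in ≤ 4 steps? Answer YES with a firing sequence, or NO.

NO — not reachable within 4 firings

depth 0: 1 marking
depth 1: 3 markings reached so far
depth 2: 5 markings reached so far
depth 3: 8 markings reached so far
depth 4: 12 markings reached so far
target is not among the 12 markings reachable within 4 steps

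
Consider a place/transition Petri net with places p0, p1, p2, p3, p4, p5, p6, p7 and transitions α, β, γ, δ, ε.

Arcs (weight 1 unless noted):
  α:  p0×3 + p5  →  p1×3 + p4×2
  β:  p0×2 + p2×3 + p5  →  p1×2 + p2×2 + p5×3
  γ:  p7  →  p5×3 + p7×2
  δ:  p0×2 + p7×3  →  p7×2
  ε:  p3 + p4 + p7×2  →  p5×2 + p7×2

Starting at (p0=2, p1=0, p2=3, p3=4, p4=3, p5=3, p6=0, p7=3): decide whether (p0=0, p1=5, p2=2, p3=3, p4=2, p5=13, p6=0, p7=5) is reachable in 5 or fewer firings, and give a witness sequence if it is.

depth 0: 1 marking
depth 1: 5 markings reached so far
depth 2: 12 markings reached so far
depth 3: 22 markings reached so far
depth 4: 34 markings reached so far
depth 5: 46 markings reached so far
target is not among the 46 markings reachable within 5 steps

NO — not reachable within 5 firings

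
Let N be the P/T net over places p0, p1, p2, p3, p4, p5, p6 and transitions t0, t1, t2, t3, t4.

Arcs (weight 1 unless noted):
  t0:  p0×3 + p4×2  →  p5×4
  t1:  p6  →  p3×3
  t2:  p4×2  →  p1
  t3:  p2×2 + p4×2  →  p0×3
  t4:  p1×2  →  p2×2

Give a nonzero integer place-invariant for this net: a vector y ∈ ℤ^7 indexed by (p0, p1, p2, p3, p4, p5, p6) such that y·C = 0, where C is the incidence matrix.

y = (p0:2, p1:2, p2:2, p3:0, p4:1, p5:2, p6:0)

Incidence matrix C (rows=places, cols=transitions):
       t0   t1   t2   t3   t4
   p0  -3    0    0    3    0
   p1   0    0    1    0   -2
   p2   0    0    0   -2    2
   p3   0    3    0    0    0
   p4  -2    0   -2   -2    0
   p5   4    0    0    0    0
   p6   0   -1    0    0    0

Candidate y = [2, 2, 2, 0, 1, 2, 0]; check y·C column-wise:
  col t0: 2·-3 + 2·0 + 2·0 + 1·-2 + 2·4 = 0
  col t1: 2·0 + 2·0 + 2·0 + 0·3 + 1·0 + 2·0 + 0·-1 = 0
  col t2: 2·0 + 2·1 + 2·0 + 1·-2 + 2·0 = 0
  col t3: 2·3 + 2·0 + 2·-2 + 1·-2 + 2·0 = 0
  col t4: 2·0 + 2·-2 + 2·2 + 1·0 + 2·0 = 0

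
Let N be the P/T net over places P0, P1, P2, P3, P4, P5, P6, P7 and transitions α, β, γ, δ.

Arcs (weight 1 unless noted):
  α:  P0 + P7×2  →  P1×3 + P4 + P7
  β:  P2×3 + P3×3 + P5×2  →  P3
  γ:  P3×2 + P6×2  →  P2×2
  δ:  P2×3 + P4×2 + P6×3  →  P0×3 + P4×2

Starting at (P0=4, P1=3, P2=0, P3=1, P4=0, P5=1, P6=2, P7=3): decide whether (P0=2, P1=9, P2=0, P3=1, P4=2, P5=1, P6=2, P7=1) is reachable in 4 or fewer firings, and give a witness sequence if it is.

YES — reachable via ⟨α, α⟩ (2 firings)

step 1: fire α:  (P0=4, P1=3, P2=0, P3=1, P4=0, P5=1, P6=2, P7=3) → (P0=3, P1=6, P2=0, P3=1, P4=1, P5=1, P6=2, P7=2)
step 2: fire α:  (P0=3, P1=6, P2=0, P3=1, P4=1, P5=1, P6=2, P7=2) → (P0=2, P1=9, P2=0, P3=1, P4=2, P5=1, P6=2, P7=1)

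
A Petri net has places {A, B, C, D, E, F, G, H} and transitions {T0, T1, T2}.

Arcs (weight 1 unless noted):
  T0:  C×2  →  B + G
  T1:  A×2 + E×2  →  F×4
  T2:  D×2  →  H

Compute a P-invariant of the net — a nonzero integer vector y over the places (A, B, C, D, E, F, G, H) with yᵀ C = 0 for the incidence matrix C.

Incidence matrix C (rows=places, cols=transitions):
       T0   T1   T2
    A   0   -2    0
    B   1    0    0
    C  -2    0    0
    D   0    0   -2
    E   0   -2    0
    F   0    4    0
    G   1    0    0
    H   0    0    1

Candidate y = [0, 2, 1, 0, 0, 0, 0, 0]; check y·C column-wise:
  col T0: 2·1 + 1·-2 + 0·1 = 0
  col T1: 0·-2 + 2·0 + 1·0 + 0·-2 + 0·4 = 0
  col T2: 2·0 + 1·0 + 0·-2 + 0·1 = 0

y = (A:0, B:2, C:1, D:0, E:0, F:0, G:0, H:0)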